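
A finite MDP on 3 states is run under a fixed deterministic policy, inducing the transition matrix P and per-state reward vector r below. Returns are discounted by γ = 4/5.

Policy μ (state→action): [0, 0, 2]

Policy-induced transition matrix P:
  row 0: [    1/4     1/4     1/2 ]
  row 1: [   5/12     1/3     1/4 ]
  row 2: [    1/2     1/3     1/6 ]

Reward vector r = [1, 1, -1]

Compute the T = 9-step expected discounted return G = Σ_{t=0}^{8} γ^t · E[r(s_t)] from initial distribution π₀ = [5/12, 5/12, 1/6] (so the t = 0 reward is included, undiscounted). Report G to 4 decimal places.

t=0: π = [0.4167, 0.4167, 0.1667], E[r] = 0.6667, γ^t·E[r] = 0.666667, running G = 0.666667
t=1: π = [0.3611, 0.2986, 0.3403], E[r] = 0.3194, γ^t·E[r] = 0.255556, running G = 0.922222
t=2: π = [0.3848, 0.3032, 0.3119], E[r] = 0.3762, γ^t·E[r] = 0.240741, running G = 1.162963
t=3: π = [0.3785, 0.3013, 0.3202], E[r] = 0.3596, γ^t·E[r] = 0.184099, running G = 1.347062
t=4: π = [0.3803, 0.3018, 0.3179], E[r] = 0.3641, γ^t·E[r] = 0.149139, running G = 1.496201
t=5: π = [0.3798, 0.3016, 0.3186], E[r] = 0.3629, γ^t·E[r] = 0.118902, running G = 1.615102
t=6: π = [0.3799, 0.3017, 0.3184], E[r] = 0.3632, γ^t·E[r] = 0.095211, running G = 1.710314
t=7: π = [0.3799, 0.3017, 0.3184], E[r] = 0.3631, γ^t·E[r] = 0.076149, running G = 1.786463
t=8: π = [0.3799, 0.3017, 0.3184], E[r] = 0.3631, γ^t·E[r] = 0.060924, running G = 1.847387

G = 1.8474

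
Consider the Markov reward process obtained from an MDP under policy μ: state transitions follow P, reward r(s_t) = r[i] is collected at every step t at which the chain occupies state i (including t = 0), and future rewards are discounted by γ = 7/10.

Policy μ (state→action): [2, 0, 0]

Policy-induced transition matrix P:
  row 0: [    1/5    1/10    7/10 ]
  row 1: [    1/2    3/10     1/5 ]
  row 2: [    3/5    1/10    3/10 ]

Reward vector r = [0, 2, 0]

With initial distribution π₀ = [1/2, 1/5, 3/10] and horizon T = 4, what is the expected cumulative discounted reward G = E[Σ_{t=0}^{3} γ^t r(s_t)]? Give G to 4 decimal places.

G = 0.8076

t=0: π = [0.5000, 0.2000, 0.3000], E[r] = 0.4000, γ^t·E[r] = 0.400000, running G = 0.400000
t=1: π = [0.3800, 0.1400, 0.4800], E[r] = 0.2800, γ^t·E[r] = 0.196000, running G = 0.596000
t=2: π = [0.4340, 0.1280, 0.4380], E[r] = 0.2560, γ^t·E[r] = 0.125440, running G = 0.721440
t=3: π = [0.4136, 0.1256, 0.4608], E[r] = 0.2512, γ^t·E[r] = 0.086162, running G = 0.807602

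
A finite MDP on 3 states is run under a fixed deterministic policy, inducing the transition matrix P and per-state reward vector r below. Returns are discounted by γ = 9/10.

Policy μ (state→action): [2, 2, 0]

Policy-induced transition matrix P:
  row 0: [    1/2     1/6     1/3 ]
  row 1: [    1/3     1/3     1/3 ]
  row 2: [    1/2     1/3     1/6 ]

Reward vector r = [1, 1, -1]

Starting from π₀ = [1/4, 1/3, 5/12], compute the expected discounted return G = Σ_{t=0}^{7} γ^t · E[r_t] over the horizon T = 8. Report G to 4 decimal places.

G = 2.2131

t=0: π = [0.2500, 0.3333, 0.4167], E[r] = 0.1667, γ^t·E[r] = 0.166667, running G = 0.166667
t=1: π = [0.4444, 0.2917, 0.2639], E[r] = 0.4722, γ^t·E[r] = 0.425000, running G = 0.591667
t=2: π = [0.4514, 0.2593, 0.2894], E[r] = 0.4213, γ^t·E[r] = 0.341250, running G = 0.932917
t=3: π = [0.4568, 0.2581, 0.2851], E[r] = 0.4298, γ^t·E[r] = 0.313313, running G = 1.246229
t=4: π = [0.4570, 0.2572, 0.2858], E[r] = 0.4284, γ^t·E[r] = 0.281053, running G = 1.527282
t=5: π = [0.4571, 0.2572, 0.2857], E[r] = 0.4286, γ^t·E[r] = 0.253087, running G = 1.780369
t=6: π = [0.4571, 0.2571, 0.2857], E[r] = 0.4286, γ^t·E[r] = 0.227757, running G = 2.008127
t=7: π = [0.4571, 0.2571, 0.2857], E[r] = 0.4286, γ^t·E[r] = 0.204985, running G = 2.213112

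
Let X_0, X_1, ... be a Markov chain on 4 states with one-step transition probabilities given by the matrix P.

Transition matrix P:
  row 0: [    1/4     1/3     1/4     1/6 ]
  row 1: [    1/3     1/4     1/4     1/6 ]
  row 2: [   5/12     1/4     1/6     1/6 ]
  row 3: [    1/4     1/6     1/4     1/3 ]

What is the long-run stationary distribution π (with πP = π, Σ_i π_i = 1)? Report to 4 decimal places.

π = [0.3101, 0.2592, 0.2308, 0.2000]

Balance equations π_j = Σ_i π_i·P[i][j]:
  π_0 = 1/4·π_0 + 1/3·π_1 + 5/12·π_2 + 1/4·π_3
  π_1 = 1/3·π_0 + 1/4·π_1 + 1/4·π_2 + 1/6·π_3
  π_2 = 1/4·π_0 + 1/4·π_1 + 1/6·π_2 + 1/4·π_3
  normalize: π_0 + π_1 + π_2 + π_3 = 1
Solving the linear system gives exactly π = [262/845, 219/845, 3/13, 1/5].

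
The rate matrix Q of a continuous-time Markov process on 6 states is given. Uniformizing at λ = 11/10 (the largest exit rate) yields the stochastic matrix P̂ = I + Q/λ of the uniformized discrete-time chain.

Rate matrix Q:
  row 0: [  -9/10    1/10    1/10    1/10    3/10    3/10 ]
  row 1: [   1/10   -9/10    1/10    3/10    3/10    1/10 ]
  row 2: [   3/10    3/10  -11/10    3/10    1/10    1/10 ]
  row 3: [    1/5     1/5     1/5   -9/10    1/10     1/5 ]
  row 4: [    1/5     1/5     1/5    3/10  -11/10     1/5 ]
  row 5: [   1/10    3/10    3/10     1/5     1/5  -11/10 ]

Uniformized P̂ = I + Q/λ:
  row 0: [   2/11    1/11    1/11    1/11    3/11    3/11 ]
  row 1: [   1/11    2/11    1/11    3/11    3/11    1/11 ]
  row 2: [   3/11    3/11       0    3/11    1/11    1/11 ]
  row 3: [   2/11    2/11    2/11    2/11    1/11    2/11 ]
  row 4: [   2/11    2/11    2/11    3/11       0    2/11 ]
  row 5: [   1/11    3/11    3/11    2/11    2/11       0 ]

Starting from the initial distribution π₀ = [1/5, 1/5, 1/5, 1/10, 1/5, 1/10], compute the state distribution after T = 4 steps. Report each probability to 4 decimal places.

π = [0.1640, 0.1921, 0.1372, 0.2109, 0.1546, 0.1412]

t=0: π = [0.2000, 0.2000, 0.2000, 0.1000, 0.2000, 0.1000]
t=1: π = [0.1727, 0.1909, 0.1182, 0.2182, 0.1545, 0.1455]
t=2: π = [0.1620, 0.1901, 0.1405, 0.2083, 0.1562, 0.1430]
t=3: π = [0.1643, 0.1929, 0.1373, 0.2113, 0.1537, 0.1405]
t=4: π = [0.1640, 0.1921, 0.1372, 0.2109, 0.1546, 0.1412]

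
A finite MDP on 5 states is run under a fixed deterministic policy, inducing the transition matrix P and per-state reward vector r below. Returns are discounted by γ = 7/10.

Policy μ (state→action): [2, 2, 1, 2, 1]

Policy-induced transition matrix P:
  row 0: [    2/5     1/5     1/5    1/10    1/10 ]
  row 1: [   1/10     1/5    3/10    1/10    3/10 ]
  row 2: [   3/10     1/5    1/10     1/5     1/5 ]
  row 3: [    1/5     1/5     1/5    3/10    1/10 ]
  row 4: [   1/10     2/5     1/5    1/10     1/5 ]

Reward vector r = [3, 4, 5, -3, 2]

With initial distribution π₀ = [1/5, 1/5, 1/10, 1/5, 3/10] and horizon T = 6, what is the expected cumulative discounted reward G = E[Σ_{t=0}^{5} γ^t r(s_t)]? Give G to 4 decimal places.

t=0: π = [0.2000, 0.2000, 0.1000, 0.2000, 0.3000], E[r] = 1.9000, γ^t·E[r] = 1.900000, running G = 1.900000
t=1: π = [0.2000, 0.2600, 0.2100, 0.1500, 0.1800], E[r] = 2.6000, γ^t·E[r] = 1.820000, running G = 3.720000
t=2: π = [0.2170, 0.2360, 0.2050, 0.1510, 0.1910], E[r] = 2.5490, γ^t·E[r] = 1.249010, running G = 4.969010
t=3: π = [0.2212, 0.2382, 0.2031, 0.1507, 0.1868], E[r] = 2.5534, γ^t·E[r] = 0.875816, running G = 5.844826
t=4: π = [0.2221, 0.2374, 0.2035, 0.1505, 0.1866], E[r] = 2.5551, γ^t·E[r] = 0.613468, running G = 6.458294
t=5: π = [0.2224, 0.2373, 0.2034, 0.1504, 0.1865], E[r] = 2.5550, γ^t·E[r] = 0.429413, running G = 6.887707

G = 6.8877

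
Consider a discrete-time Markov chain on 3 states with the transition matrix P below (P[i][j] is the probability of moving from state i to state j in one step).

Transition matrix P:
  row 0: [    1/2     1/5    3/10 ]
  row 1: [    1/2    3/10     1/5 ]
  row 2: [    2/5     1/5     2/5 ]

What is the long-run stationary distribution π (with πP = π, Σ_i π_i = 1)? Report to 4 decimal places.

Balance equations π_j = Σ_i π_i·P[i][j]:
  π_0 = 1/2·π_0 + 1/2·π_1 + 2/5·π_2
  π_1 = 1/5·π_0 + 3/10·π_1 + 1/5·π_2
  normalize: π_0 + π_1 + π_2 = 1
Solving the linear system gives exactly π = [38/81, 2/9, 25/81].

π = [0.4691, 0.2222, 0.3086]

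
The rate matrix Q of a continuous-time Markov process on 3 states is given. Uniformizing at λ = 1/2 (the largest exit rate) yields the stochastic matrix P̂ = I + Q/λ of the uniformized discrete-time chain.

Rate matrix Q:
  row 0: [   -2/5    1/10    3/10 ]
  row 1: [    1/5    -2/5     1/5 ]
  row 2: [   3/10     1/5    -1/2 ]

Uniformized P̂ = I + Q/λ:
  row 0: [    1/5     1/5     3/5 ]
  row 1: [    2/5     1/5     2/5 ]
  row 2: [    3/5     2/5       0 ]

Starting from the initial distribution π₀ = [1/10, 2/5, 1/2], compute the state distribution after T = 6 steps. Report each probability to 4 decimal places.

t=0: π = [0.1000, 0.4000, 0.5000]
t=1: π = [0.4800, 0.3000, 0.2200]
t=2: π = [0.3480, 0.2440, 0.4080]
t=3: π = [0.4120, 0.2816, 0.3064]
t=4: π = [0.3789, 0.2613, 0.3598]
t=5: π = [0.3962, 0.2720, 0.3318]
t=6: π = [0.3871, 0.2664, 0.3465]

π = [0.3871, 0.2664, 0.3465]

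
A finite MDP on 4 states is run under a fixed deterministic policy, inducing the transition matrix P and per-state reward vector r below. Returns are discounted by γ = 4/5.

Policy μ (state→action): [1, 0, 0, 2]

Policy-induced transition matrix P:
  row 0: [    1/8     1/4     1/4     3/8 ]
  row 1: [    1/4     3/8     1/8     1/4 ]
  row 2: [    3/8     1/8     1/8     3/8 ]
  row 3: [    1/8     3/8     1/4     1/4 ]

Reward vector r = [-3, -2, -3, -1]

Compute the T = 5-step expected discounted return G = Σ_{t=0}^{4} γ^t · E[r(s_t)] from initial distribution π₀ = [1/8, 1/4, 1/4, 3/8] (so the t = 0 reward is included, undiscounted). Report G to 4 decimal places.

G = -6.9643

t=0: π = [0.1250, 0.2500, 0.2500, 0.3750], E[r] = -2.0000, γ^t·E[r] = -2.000000, running G = -2.000000
t=1: π = [0.2188, 0.2969, 0.1875, 0.2969], E[r] = -2.1094, γ^t·E[r] = -1.687500, running G = -3.687500
t=2: π = [0.2090, 0.3008, 0.1895, 0.3008], E[r] = -2.0977, γ^t·E[r] = -1.342500, running G = -5.030000
t=3: π = [0.2100, 0.3015, 0.1887, 0.2998], E[r] = -2.0989, γ^t·E[r] = -1.074625, running G = -6.104625
t=4: π = [0.2099, 0.3016, 0.1887, 0.2998], E[r] = -2.0988, γ^t·E[r] = -0.859650, running G = -6.964275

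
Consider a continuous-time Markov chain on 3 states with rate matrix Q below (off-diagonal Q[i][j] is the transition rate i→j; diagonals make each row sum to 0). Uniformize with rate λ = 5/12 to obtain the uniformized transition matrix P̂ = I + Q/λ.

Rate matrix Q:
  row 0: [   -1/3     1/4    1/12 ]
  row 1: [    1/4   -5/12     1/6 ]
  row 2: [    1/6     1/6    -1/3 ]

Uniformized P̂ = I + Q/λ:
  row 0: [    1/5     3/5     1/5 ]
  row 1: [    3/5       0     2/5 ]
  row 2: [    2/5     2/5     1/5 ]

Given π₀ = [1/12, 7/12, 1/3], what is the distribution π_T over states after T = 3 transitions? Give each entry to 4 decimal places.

t=0: π = [0.0833, 0.5833, 0.3333]
t=1: π = [0.5000, 0.1833, 0.3167]
t=2: π = [0.3367, 0.4267, 0.2367]
t=3: π = [0.4180, 0.2967, 0.2853]

π = [0.4180, 0.2967, 0.2853]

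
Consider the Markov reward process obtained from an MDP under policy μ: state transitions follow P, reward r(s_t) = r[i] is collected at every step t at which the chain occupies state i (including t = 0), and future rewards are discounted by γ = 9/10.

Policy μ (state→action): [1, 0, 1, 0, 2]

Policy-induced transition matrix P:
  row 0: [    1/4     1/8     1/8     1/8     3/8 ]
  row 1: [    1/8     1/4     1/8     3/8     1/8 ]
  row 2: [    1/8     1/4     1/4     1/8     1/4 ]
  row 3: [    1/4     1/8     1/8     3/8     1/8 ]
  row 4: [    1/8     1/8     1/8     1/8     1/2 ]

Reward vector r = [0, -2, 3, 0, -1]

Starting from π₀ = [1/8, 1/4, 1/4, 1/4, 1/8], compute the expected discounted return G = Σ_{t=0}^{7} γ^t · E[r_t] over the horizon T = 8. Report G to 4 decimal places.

G = -0.7249

t=0: π = [0.1250, 0.2500, 0.2500, 0.2500, 0.1250], E[r] = 0.1250, γ^t·E[r] = 0.125000, running G = 0.125000
t=1: π = [0.1719, 0.1875, 0.1563, 0.2500, 0.2344], E[r] = -0.1406, γ^t·E[r] = -0.126563, running G = -0.001563
t=2: π = [0.1777, 0.1680, 0.1445, 0.2344, 0.2754], E[r] = -0.1777, γ^t·E[r] = -0.143965, running G = -0.145527
t=3: π = [0.1765, 0.1641, 0.1431, 0.2256, 0.2908], E[r] = -0.1897, γ^t·E[r] = -0.138289, running G = -0.283817
t=4: π = [0.1753, 0.1634, 0.1429, 0.2224, 0.2961], E[r] = -0.1942, γ^t·E[r] = -0.127404, running G = -0.411220
t=5: π = [0.1747, 0.1633, 0.1429, 0.2215, 0.2977], E[r] = -0.1957, γ^t·E[r] = -0.115549, running G = -0.526769
t=6: π = [0.1745, 0.1633, 0.1429, 0.2212, 0.2982], E[r] = -0.1961, γ^t·E[r] = -0.104234, running G = -0.631003
t=7: π = [0.1745, 0.1633, 0.1429, 0.2211, 0.2983], E[r] = -0.1963, γ^t·E[r] = -0.093871, running G = -0.724874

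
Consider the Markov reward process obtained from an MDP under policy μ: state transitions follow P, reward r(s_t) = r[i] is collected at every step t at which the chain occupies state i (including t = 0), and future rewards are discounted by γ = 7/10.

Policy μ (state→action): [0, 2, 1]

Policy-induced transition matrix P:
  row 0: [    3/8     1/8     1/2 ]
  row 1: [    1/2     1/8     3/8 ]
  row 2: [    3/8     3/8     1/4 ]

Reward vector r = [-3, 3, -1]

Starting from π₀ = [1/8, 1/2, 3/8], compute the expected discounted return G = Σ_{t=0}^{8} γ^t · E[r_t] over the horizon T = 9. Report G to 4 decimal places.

t=0: π = [0.1250, 0.5000, 0.3750], E[r] = 0.7500, γ^t·E[r] = 0.750000, running G = 0.750000
t=1: π = [0.4375, 0.2188, 0.3438], E[r] = -1.0000, γ^t·E[r] = -0.700000, running G = 0.050000
t=2: π = [0.4023, 0.2109, 0.3867], E[r] = -0.9609, γ^t·E[r] = -0.470859, running G = -0.420859
t=3: π = [0.4014, 0.2217, 0.3770], E[r] = -0.9160, γ^t·E[r] = -0.314193, running G = -0.735053
t=4: π = [0.4027, 0.2192, 0.3781], E[r] = -0.9285, γ^t·E[r] = -0.222925, running G = -0.957978
t=5: π = [0.4024, 0.2195, 0.3781], E[r] = -0.9268, γ^t·E[r] = -0.155760, running G = -1.113738
t=6: π = [0.4024, 0.2195, 0.3780], E[r] = -0.9268, γ^t·E[r] = -0.109037, running G = -1.222774
t=7: π = [0.4024, 0.2195, 0.3780], E[r] = -0.9268, γ^t·E[r] = -0.076329, running G = -1.299104
t=8: π = [0.4024, 0.2195, 0.3780], E[r] = -0.9268, γ^t·E[r] = -0.053430, running G = -1.352533

G = -1.3525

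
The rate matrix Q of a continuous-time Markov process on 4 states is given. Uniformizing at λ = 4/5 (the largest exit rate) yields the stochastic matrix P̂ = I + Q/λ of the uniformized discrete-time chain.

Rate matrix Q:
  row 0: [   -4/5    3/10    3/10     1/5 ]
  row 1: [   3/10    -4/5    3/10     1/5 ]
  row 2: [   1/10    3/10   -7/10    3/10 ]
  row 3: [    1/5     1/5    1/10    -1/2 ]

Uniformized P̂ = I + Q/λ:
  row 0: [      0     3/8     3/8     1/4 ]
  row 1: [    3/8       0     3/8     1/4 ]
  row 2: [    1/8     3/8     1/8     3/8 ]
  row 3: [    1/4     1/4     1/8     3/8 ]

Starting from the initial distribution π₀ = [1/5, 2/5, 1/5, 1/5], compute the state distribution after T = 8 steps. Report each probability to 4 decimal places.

π = [0.2007, 0.2437, 0.2361, 0.3194]

t=0: π = [0.2000, 0.4000, 0.2000, 0.2000]
t=1: π = [0.2250, 0.2000, 0.2750, 0.3000]
t=2: π = [0.1844, 0.2625, 0.2313, 0.3219]
t=3: π = [0.2078, 0.2363, 0.2367, 0.3191]
t=4: π = [0.1980, 0.2465, 0.2360, 0.3195]
t=5: π = [0.2018, 0.2426, 0.2361, 0.3194]
t=6: π = [0.2004, 0.2441, 0.2361, 0.3194]
t=7: π = [0.2009, 0.2435, 0.2361, 0.3194]
t=8: π = [0.2007, 0.2437, 0.2361, 0.3194]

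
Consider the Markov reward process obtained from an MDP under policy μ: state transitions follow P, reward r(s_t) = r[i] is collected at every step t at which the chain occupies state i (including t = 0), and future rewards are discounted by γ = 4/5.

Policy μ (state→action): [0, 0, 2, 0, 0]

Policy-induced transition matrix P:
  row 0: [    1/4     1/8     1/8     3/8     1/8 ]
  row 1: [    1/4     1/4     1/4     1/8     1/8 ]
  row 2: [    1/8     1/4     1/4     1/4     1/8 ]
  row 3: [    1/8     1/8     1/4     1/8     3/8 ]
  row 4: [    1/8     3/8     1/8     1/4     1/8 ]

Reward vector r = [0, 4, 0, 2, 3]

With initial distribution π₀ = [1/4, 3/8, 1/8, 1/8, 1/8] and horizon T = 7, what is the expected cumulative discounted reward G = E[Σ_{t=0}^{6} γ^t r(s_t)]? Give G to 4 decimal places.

G = 7.5523

t=0: π = [0.2500, 0.3750, 0.1250, 0.1250, 0.1250], E[r] = 2.1250, γ^t·E[r] = 2.125000, running G = 2.125000
t=1: π = [0.2031, 0.2188, 0.2031, 0.2188, 0.1563], E[r] = 1.7813, γ^t·E[r] = 1.425000, running G = 3.550000
t=2: π = [0.1777, 0.2168, 0.2051, 0.2207, 0.1797], E[r] = 1.8477, γ^t·E[r] = 1.182500, running G = 4.732500
t=3: π = [0.1743, 0.2227, 0.2053, 0.2175, 0.1802], E[r] = 1.8662, γ^t·E[r] = 0.955500, running G = 5.688000
t=4: π = [0.1746, 0.2235, 0.2057, 0.2168, 0.1794], E[r] = 1.8658, γ^t·E[r] = 0.764250, running G = 6.452250
t=5: π = [0.1748, 0.2235, 0.2057, 0.2168, 0.1792], E[r] = 1.8652, γ^t·E[r] = 0.611173, running G = 7.063423
t=6: π = [0.1748, 0.2235, 0.2058, 0.2168, 0.1792], E[r] = 1.8650, γ^t·E[r] = 0.488906, running G = 7.552329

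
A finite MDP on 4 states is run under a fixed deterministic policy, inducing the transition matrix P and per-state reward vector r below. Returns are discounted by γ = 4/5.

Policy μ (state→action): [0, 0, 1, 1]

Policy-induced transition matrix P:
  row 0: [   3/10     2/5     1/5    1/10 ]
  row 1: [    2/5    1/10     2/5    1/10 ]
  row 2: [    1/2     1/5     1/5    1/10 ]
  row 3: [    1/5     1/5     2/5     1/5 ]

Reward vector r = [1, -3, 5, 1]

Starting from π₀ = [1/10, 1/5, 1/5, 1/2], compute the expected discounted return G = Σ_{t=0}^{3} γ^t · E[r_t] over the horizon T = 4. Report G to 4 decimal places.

t=0: π = [0.1000, 0.2000, 0.2000, 0.5000], E[r] = 1.0000, γ^t·E[r] = 1.000000, running G = 1.000000
t=1: π = [0.3100, 0.2000, 0.3400, 0.1500], E[r] = 1.5600, γ^t·E[r] = 1.248000, running G = 2.248000
t=2: π = [0.3730, 0.2420, 0.2700, 0.1150], E[r] = 1.1120, γ^t·E[r] = 0.711680, running G = 2.959680
t=3: π = [0.3667, 0.2504, 0.2714, 0.1115], E[r] = 1.0840, γ^t·E[r] = 0.555008, running G = 3.514688

G = 3.5147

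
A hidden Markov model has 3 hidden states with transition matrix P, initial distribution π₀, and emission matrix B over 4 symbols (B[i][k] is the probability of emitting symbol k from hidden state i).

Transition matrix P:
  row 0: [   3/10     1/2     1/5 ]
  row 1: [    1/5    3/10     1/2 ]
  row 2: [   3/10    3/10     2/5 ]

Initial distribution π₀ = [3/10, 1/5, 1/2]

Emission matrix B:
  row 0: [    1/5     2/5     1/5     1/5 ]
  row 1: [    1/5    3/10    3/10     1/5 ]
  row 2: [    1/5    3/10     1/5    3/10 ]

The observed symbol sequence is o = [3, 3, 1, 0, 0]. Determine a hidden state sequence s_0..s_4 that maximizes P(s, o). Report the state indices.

path = [2, 2, 0, 1, 2]

t=0: δ = [6.000e-02, 4.000e-02, 1.500e-01]  (obs o_0=3)
t=1: δ = [9.000e-03, 9.000e-03, 1.800e-02]  ψ = [2, 2, 2]  (obs o_1=3)
t=2: δ = [2.160e-03, 1.620e-03, 2.160e-03]  ψ = [2, 2, 2]  (obs o_2=1)
t=3: δ = [1.296e-04, 2.160e-04, 1.728e-04]  ψ = [0, 0, 2]  (obs o_3=0)
t=4: δ = [1.037e-05, 1.296e-05, 2.160e-05]  ψ = [2, 0, 1]  (obs o_4=0)
backtrack: best end state = 2; path = [2, 2, 0, 1, 2]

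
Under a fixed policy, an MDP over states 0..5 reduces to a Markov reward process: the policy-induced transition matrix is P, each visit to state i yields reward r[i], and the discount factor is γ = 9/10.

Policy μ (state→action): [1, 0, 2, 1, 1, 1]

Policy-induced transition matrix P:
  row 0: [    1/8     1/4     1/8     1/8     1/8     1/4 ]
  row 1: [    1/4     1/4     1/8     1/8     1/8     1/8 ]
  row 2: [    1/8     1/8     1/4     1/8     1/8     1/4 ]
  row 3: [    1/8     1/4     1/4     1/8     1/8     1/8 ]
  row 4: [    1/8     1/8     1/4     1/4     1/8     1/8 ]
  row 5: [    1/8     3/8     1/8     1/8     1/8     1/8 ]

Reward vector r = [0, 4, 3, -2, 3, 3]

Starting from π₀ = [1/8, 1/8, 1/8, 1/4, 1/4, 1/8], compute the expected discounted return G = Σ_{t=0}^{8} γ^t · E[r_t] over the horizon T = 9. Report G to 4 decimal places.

t=0: π = [0.1250, 0.1250, 0.1250, 0.2500, 0.2500, 0.1250], E[r] = 1.5000, γ^t·E[r] = 1.500000, running G = 1.500000
t=1: π = [0.1406, 0.2188, 0.2031, 0.1563, 0.1250, 0.1563], E[r] = 2.0156, γ^t·E[r] = 1.814063, running G = 3.314063
t=2: π = [0.1523, 0.2285, 0.1855, 0.1406, 0.1250, 0.1680], E[r] = 2.0684, γ^t·E[r] = 1.675371, running G = 4.989434
t=3: π = [0.1536, 0.2322, 0.1814, 0.1406, 0.1250, 0.1672], E[r] = 2.0684, γ^t·E[r] = 1.507834, running G = 6.497268
t=4: π = [0.1540, 0.2326, 0.1809, 0.1406, 0.1250, 0.1669], E[r] = 2.0674, γ^t·E[r] = 1.356430, running G = 7.853697
t=5: π = [0.1541, 0.2326, 0.1808, 0.1406, 0.1250, 0.1669], E[r] = 2.0673, γ^t·E[r] = 1.220704, running G = 9.074401
t=6: π = [0.1541, 0.2326, 0.1808, 0.1406, 0.1250, 0.1669], E[r] = 2.0673, γ^t·E[r] = 1.098633, running G = 10.173034
t=7: π = [0.1541, 0.2326, 0.1808, 0.1406, 0.1250, 0.1669], E[r] = 2.0673, γ^t·E[r] = 0.988769, running G = 11.161803
t=8: π = [0.1541, 0.2326, 0.1808, 0.1406, 0.1250, 0.1669], E[r] = 2.0673, γ^t·E[r] = 0.889892, running G = 12.051695

G = 12.0517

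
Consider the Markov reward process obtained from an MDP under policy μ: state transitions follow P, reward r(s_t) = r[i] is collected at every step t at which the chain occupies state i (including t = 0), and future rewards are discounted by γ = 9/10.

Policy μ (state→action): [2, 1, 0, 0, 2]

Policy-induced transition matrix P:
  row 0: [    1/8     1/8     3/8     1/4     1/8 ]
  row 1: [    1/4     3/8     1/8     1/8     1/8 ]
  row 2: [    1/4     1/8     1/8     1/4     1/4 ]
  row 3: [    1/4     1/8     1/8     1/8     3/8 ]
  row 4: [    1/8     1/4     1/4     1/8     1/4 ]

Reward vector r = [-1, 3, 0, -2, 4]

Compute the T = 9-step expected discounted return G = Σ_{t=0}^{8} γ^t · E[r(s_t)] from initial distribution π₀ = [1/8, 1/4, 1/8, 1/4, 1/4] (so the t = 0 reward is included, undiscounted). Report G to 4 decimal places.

t=0: π = [0.1250, 0.2500, 0.1250, 0.2500, 0.2500], E[r] = 1.1250, γ^t·E[r] = 1.125000, running G = 1.125000
t=1: π = [0.2031, 0.2188, 0.1875, 0.1563, 0.2344], E[r] = 1.0781, γ^t·E[r] = 0.970313, running G = 2.095313
t=2: π = [0.1953, 0.2090, 0.2051, 0.1738, 0.2168], E[r] = 0.9512, γ^t·E[r] = 0.770449, running G = 2.865762
t=3: π = [0.1985, 0.2043, 0.2009, 0.1750, 0.2212], E[r] = 0.9492, γ^t·E[r] = 0.691980, running G = 3.557742
t=4: π = [0.1975, 0.2037, 0.2023, 0.1749, 0.2215], E[r] = 0.9499, γ^t·E[r] = 0.623243, running G = 4.180985
t=5: π = [0.1976, 0.2036, 0.2021, 0.1750, 0.2217], E[r] = 0.9501, γ^t·E[r] = 0.561043, running G = 4.742028
t=6: π = [0.1976, 0.2036, 0.2021, 0.1750, 0.2217], E[r] = 0.9502, γ^t·E[r] = 0.504985, running G = 5.247013
t=7: π = [0.1976, 0.2036, 0.2021, 0.1750, 0.2217], E[r] = 0.9502, γ^t·E[r] = 0.454489, running G = 5.701502
t=8: π = [0.1976, 0.2036, 0.2021, 0.1750, 0.2217], E[r] = 0.9502, γ^t·E[r] = 0.409041, running G = 6.110543

G = 6.1105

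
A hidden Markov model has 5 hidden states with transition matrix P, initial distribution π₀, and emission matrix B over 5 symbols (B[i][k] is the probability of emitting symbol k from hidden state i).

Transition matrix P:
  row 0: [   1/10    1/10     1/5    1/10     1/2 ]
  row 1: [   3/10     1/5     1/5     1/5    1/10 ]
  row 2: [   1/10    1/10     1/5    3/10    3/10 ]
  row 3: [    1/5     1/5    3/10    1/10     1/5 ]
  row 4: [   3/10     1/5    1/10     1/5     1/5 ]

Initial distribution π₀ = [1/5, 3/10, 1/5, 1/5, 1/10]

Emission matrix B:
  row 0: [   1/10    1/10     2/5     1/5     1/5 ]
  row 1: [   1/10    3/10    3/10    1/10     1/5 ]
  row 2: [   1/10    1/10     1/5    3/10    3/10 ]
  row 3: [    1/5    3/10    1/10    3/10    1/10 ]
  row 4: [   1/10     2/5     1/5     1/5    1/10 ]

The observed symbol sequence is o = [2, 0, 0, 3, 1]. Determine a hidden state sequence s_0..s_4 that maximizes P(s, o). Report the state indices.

path = [0, 4, 3, 2, 4]

t=0: δ = [8.000e-02, 9.000e-02, 4.000e-02, 2.000e-02, 2.000e-02]  (obs o_0=2)
t=1: δ = [2.700e-03, 1.800e-03, 1.800e-03, 3.600e-03, 4.000e-03]  ψ = [1, 1, 1, 1, 0]  (obs o_1=0)
t=2: δ = [1.200e-04, 8.000e-05, 1.080e-04, 1.600e-04, 1.350e-04]  ψ = [4, 4, 3, 4, 0]  (obs o_2=0)
t=3: δ = [8.100e-06, 3.200e-06, 1.440e-05, 9.720e-06, 1.200e-05]  ψ = [4, 3, 3, 2, 0]  (obs o_3=3)
t=4: δ = [3.600e-07, 7.200e-07, 2.916e-07, 1.296e-06, 1.728e-06]  ψ = [4, 4, 3, 2, 2]  (obs o_4=1)
backtrack: best end state = 4; path = [0, 4, 3, 2, 4]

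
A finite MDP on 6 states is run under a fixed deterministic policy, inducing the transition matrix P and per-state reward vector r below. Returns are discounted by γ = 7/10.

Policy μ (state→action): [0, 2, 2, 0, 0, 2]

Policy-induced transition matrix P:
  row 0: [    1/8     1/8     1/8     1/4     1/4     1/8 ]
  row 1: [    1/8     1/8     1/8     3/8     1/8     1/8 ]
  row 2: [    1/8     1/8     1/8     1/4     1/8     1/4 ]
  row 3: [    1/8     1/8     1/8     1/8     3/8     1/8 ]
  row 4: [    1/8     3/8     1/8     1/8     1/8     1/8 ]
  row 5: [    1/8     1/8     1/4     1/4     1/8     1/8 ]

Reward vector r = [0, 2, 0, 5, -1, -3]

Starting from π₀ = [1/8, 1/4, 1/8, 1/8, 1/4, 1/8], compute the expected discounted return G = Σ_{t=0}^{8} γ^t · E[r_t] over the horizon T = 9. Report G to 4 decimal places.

G = 2.3982

t=0: π = [0.1250, 0.2500, 0.1250, 0.1250, 0.2500, 0.1250], E[r] = 0.5000, γ^t·E[r] = 0.500000, running G = 0.500000
t=1: π = [0.1250, 0.1875, 0.1406, 0.2344, 0.1719, 0.1406], E[r] = 0.9531, γ^t·E[r] = 0.667188, running G = 1.167188
t=2: π = [0.1250, 0.1680, 0.1426, 0.2227, 0.1992, 0.1426], E[r] = 0.8223, γ^t·E[r] = 0.402910, running G = 1.570098
t=3: π = [0.1250, 0.1748, 0.1428, 0.2183, 0.1963, 0.1428], E[r] = 0.8162, γ^t·E[r] = 0.279944, running G = 1.850041
t=4: π = [0.1250, 0.1741, 0.1429, 0.2200, 0.1952, 0.1429], E[r] = 0.8246, γ^t·E[r] = 0.197976, running G = 2.048017
t=5: π = [0.1250, 0.1738, 0.1429, 0.2199, 0.1956, 0.1429], E[r] = 0.8227, γ^t·E[r] = 0.138267, running G = 2.186284
t=6: π = [0.1250, 0.1739, 0.1429, 0.2198, 0.1956, 0.1429], E[r] = 0.8226, γ^t·E[r] = 0.096778, running G = 2.283062
t=7: π = [0.1250, 0.1739, 0.1429, 0.2198, 0.1956, 0.1429], E[r] = 0.8227, γ^t·E[r] = 0.067756, running G = 2.350817
t=8: π = [0.1250, 0.1739, 0.1429, 0.2198, 0.1956, 0.1429], E[r] = 0.8227, γ^t·E[r] = 0.047427, running G = 2.398244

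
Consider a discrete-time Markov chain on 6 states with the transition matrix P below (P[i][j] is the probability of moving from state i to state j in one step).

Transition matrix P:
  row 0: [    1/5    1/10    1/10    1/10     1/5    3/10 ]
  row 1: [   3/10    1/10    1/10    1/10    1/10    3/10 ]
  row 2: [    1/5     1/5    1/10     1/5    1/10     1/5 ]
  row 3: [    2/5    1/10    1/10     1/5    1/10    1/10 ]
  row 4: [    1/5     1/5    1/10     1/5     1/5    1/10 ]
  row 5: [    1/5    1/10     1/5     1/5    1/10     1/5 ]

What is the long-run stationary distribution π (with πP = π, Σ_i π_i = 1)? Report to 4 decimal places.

Balance equations π_j = Σ_i π_i·P[i][j]:
  π_0 = 1/5·π_0 + 3/10·π_1 + 1/5·π_2 + 2/5·π_3 + 1/5·π_4 + 1/5·π_5
  π_1 = 1/10·π_0 + 1/10·π_1 + 1/5·π_2 + 1/10·π_3 + 1/5·π_4 + 1/10·π_5
  π_2 = 1/10·π_0 + 1/10·π_1 + 1/10·π_2 + 1/10·π_3 + 1/10·π_4 + 1/5·π_5
  π_3 = 1/10·π_0 + 1/10·π_1 + 1/5·π_2 + 1/5·π_3 + 1/5·π_4 + 1/5·π_5
  π_4 = 1/5·π_0 + 1/10·π_1 + 1/10·π_2 + 1/10·π_3 + 1/5·π_4 + 1/10·π_5
  normalize: π_0 + π_1 + π_2 + π_3 + π_4 + π_5 = 1
Solving the linear system gives exactly π = [24956/101791, 12816/101791, 12286/101791, 16581/101791, 14083/101791, 21069/101791].

π = [0.2452, 0.1259, 0.1207, 0.1629, 0.1384, 0.2070]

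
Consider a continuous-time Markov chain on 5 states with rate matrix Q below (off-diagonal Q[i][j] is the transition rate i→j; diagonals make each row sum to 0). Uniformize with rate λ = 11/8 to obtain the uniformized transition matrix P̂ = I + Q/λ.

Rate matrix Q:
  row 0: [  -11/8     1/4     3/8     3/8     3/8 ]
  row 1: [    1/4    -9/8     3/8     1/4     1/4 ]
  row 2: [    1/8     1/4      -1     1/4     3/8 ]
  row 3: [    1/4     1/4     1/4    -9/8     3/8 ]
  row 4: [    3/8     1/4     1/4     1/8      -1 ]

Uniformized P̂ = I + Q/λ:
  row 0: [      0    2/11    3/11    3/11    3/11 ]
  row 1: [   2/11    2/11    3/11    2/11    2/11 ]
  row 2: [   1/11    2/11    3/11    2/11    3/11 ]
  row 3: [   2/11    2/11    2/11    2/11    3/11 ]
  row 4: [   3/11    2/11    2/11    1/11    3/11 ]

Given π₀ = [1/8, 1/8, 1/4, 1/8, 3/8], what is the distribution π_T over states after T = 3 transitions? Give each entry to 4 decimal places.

t=0: π = [0.1250, 0.1250, 0.2500, 0.1250, 0.3750]
t=1: π = [0.1705, 0.1818, 0.2273, 0.1591, 0.2614]
t=2: π = [0.1539, 0.1818, 0.2345, 0.1736, 0.2562]
t=3: π = [0.1558, 0.1818, 0.2337, 0.1725, 0.2562]

π = [0.1558, 0.1818, 0.2337, 0.1725, 0.2562]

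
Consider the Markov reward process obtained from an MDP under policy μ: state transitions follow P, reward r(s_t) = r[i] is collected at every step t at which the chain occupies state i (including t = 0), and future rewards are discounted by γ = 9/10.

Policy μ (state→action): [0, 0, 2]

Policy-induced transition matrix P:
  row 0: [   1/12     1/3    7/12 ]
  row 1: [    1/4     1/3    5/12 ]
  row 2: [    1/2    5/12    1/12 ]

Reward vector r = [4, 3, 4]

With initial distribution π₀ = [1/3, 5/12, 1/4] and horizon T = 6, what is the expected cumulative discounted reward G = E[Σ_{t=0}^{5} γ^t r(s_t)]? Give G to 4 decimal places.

G = 16.9956

t=0: π = [0.3333, 0.4167, 0.2500], E[r] = 3.5833, γ^t·E[r] = 3.583333, running G = 3.583333
t=1: π = [0.2569, 0.3542, 0.3889], E[r] = 3.6458, γ^t·E[r] = 3.281250, running G = 6.864583
t=2: π = [0.3044, 0.3657, 0.3299], E[r] = 3.6343, γ^t·E[r] = 2.943750, running G = 9.808333
t=3: π = [0.2817, 0.3608, 0.3574], E[r] = 3.6392, γ^t·E[r] = 2.652961, running G = 12.461294
t=4: π = [0.2924, 0.3631, 0.3445], E[r] = 3.6369, γ^t·E[r] = 2.386157, running G = 14.847451
t=5: π = [0.2874, 0.3620, 0.3506], E[r] = 3.6380, γ^t·E[r] = 2.148179, running G = 16.995630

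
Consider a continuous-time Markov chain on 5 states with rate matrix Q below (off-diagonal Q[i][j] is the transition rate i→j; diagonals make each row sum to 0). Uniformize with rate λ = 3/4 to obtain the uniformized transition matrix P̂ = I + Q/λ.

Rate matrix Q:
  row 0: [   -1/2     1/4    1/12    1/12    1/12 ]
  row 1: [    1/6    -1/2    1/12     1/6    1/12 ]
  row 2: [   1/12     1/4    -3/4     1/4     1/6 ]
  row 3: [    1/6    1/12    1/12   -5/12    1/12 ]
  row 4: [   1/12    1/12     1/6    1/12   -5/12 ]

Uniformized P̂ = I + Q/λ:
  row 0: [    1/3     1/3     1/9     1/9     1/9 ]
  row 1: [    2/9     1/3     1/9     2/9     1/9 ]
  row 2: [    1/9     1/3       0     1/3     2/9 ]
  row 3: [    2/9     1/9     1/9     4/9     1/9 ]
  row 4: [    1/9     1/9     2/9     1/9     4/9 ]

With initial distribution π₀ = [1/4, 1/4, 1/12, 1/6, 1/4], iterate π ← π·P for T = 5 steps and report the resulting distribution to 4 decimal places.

t=0: π = [0.2500, 0.2500, 0.0833, 0.1667, 0.2500]
t=1: π = [0.2130, 0.2407, 0.1296, 0.2130, 0.2037]
t=2: π = [0.2088, 0.2407, 0.1193, 0.2377, 0.1934]
t=3: π = [0.2107, 0.2375, 0.1193, 0.2436, 0.1888]
t=4: π = [0.2114, 0.2372, 0.1188, 0.2452, 0.1873]
t=5: π = [0.2117, 0.2372, 0.1187, 0.2456, 0.1868]

π = [0.2117, 0.2372, 0.1187, 0.2456, 0.1868]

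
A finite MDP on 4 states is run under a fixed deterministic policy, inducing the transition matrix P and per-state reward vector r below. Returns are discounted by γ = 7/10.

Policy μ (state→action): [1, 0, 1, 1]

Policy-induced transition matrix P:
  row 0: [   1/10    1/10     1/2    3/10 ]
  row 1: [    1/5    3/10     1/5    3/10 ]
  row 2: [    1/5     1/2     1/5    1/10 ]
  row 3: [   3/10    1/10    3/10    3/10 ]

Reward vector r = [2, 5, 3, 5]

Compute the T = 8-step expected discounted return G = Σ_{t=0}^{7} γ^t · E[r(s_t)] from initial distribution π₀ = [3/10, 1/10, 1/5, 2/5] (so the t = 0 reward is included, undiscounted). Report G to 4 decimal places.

t=0: π = [0.3000, 0.1000, 0.2000, 0.4000], E[r] = 3.7000, γ^t·E[r] = 3.700000, running G = 3.700000
t=1: π = [0.2100, 0.2000, 0.3300, 0.2600], E[r] = 3.7100, γ^t·E[r] = 2.597000, running G = 6.297000
t=2: π = [0.2050, 0.2720, 0.2890, 0.2340], E[r] = 3.8070, γ^t·E[r] = 1.865430, running G = 8.162430
t=3: π = [0.2029, 0.2700, 0.2849, 0.2422], E[r] = 3.8215, γ^t·E[r] = 1.310775, running G = 9.473205
t=4: π = [0.2039, 0.2680, 0.2851, 0.2430], E[r] = 3.8180, γ^t·E[r] = 0.916709, running G = 10.389914
t=5: π = [0.2039, 0.2676, 0.2855, 0.2430], E[r] = 3.8173, γ^t·E[r] = 0.641575, running G = 11.031489
t=6: π = [0.2039, 0.2677, 0.2855, 0.2429], E[r] = 3.8173, γ^t·E[r] = 0.449106, running G = 11.480595
t=7: π = [0.2039, 0.2677, 0.2855, 0.2429], E[r] = 3.8174, γ^t·E[r] = 0.314377, running G = 11.794972

G = 11.7950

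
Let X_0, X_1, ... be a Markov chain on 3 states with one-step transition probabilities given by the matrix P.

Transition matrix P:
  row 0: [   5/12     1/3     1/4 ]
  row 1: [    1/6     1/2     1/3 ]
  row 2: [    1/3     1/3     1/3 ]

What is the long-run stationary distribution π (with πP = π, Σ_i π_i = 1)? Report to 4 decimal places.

Balance equations π_j = Σ_i π_i·P[i][j]:
  π_0 = 5/12·π_0 + 1/6·π_1 + 1/3·π_2
  π_1 = 1/3·π_0 + 1/2·π_1 + 1/3·π_2
  normalize: π_0 + π_1 + π_2 = 1
Solving the linear system gives exactly π = [16/55, 2/5, 17/55].

π = [0.2909, 0.4000, 0.3091]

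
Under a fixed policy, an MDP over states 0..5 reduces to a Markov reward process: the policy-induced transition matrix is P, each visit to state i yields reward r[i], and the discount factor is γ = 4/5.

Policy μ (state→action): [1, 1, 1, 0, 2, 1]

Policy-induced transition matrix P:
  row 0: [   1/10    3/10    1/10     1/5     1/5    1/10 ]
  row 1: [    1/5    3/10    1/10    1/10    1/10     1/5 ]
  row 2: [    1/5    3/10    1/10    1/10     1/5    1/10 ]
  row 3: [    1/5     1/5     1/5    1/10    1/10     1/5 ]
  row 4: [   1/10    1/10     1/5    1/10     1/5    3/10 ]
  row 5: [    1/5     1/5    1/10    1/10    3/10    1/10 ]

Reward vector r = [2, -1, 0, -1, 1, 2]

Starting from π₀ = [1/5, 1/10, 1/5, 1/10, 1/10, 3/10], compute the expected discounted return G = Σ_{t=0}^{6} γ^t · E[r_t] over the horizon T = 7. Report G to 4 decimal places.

G = 2.3642

t=0: π = [0.2000, 0.1000, 0.2000, 0.1000, 0.1000, 0.3000], E[r] = 0.9000, γ^t·E[r] = 0.900000, running G = 0.900000
t=1: π = [0.1700, 0.2400, 0.1200, 0.1200, 0.2100, 0.1400], E[r] = 0.4700, γ^t·E[r] = 0.376000, running G = 1.276000
t=2: π = [0.1620, 0.2320, 0.1330, 0.1170, 0.1780, 0.1780], E[r] = 0.5090, γ^t·E[r] = 0.325760, running G = 1.601760
t=3: π = [0.1660, 0.2349, 0.1295, 0.1162, 0.1829, 0.1705], E[r] = 0.5048, γ^t·E[r] = 0.258458, running G = 1.860218
t=4: π = [0.1651, 0.2348, 0.1299, 0.1166, 0.1819, 0.1717], E[r] = 0.5042, γ^t·E[r] = 0.206516, running G = 2.066734
t=5: π = [0.1653, 0.2348, 0.1299, 0.1165, 0.1820, 0.1715], E[r] = 0.5044, γ^t·E[r] = 0.165274, running G = 2.232008
t=6: π = [0.1653, 0.2348, 0.1299, 0.1165, 0.1820, 0.1715], E[r] = 0.5043, γ^t·E[r] = 0.132202, running G = 2.364210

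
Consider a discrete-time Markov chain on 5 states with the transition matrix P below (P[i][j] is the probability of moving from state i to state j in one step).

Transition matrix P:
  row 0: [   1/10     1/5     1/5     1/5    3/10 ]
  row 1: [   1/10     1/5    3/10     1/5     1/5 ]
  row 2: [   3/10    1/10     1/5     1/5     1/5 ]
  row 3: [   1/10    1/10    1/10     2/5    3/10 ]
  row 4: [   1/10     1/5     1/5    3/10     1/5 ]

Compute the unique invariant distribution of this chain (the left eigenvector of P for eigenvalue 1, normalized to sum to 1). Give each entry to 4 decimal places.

π = [0.1375, 0.1532, 0.1873, 0.2802, 0.2418]

Balance equations π_j = Σ_i π_i·P[i][j]:
  π_0 = 1/10·π_0 + 1/10·π_1 + 3/10·π_2 + 1/10·π_3 + 1/10·π_4
  π_1 = 1/5·π_0 + 1/5·π_1 + 1/10·π_2 + 1/10·π_3 + 1/5·π_4
  π_2 = 1/5·π_0 + 3/10·π_1 + 1/5·π_2 + 1/10·π_3 + 1/5·π_4
  π_3 = 1/5·π_0 + 1/5·π_1 + 1/5·π_2 + 2/5·π_3 + 3/10·π_4
  normalize: π_0 + π_1 + π_2 + π_3 + π_4 = 1
Solving the linear system gives exactly π = [1219/8868, 453/2956, 1661/8868, 2485/8868, 536/2217].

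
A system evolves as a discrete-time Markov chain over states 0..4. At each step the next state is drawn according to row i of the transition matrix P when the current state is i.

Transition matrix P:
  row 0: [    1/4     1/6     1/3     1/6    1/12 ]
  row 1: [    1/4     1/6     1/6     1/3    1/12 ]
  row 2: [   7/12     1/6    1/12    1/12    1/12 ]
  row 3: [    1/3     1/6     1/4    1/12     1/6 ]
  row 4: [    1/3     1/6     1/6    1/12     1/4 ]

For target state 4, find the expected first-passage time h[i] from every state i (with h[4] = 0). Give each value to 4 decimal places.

h = [10.3314, 10.1893, 10.3846, 9.5325, 0.0000]

First-step conditioning: h[4] = 0; for i ≠ 4, h[i] = 1 + Σ_k P[i][k]·h[k].
  h[0] = 1 + 1/4·h[0] + 1/6·h[1] + 1/3·h[2] + 1/6·h[3]
  h[1] = 1 + 1/4·h[0] + 1/6·h[1] + 1/6·h[2] + 1/3·h[3]
  h[2] = 1 + 7/12·h[0] + 1/6·h[1] + 1/12·h[2] + 1/12·h[3]
  h[3] = 1 + 1/3·h[0] + 1/6·h[1] + 1/4·h[2] + 1/12·h[3]
Solving the 4×4 linear system over states ≠ 4 gives exactly h = [1746/169, 1722/169, 135/13, 1611/169, 0] (h[4] = 0 is the target).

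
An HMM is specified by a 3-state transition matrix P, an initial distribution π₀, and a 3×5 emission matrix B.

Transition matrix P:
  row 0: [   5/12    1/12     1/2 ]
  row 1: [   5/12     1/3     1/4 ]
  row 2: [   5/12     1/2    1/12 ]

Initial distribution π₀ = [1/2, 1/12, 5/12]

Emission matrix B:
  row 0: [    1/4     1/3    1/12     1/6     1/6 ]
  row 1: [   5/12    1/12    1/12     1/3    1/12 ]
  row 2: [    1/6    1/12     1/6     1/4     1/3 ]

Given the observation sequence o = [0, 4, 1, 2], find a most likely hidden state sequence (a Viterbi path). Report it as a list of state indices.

path = [0, 2, 0, 2]

t=0: δ = [1.250e-01, 3.472e-02, 6.944e-02]  (obs o_0=0)
t=1: δ = [8.681e-03, 2.894e-03, 2.083e-02]  ψ = [0, 2, 0]  (obs o_1=4)
t=2: δ = [2.894e-03, 8.681e-04, 3.617e-04]  ψ = [2, 2, 0]  (obs o_2=1)
t=3: δ = [1.005e-04, 2.411e-05, 2.411e-04]  ψ = [0, 1, 0]  (obs o_3=2)
backtrack: best end state = 2; path = [0, 2, 0, 2]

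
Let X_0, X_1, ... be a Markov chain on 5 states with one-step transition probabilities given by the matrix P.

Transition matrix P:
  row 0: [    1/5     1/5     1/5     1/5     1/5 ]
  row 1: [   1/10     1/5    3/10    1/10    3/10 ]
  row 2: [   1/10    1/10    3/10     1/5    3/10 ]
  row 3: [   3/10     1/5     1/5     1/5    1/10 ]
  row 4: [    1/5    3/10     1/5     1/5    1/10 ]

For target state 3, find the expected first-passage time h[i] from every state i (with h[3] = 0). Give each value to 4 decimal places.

h = [5.5487, 6.1030, 5.4927, 0.0000, 5.5991]

First-step conditioning: h[3] = 0; for i ≠ 3, h[i] = 1 + Σ_k P[i][k]·h[k].
  h[0] = 1 + 1/5·h[0] + 1/5·h[1] + 1/5·h[2] + 1/5·h[4]
  h[1] = 1 + 1/10·h[0] + 1/5·h[1] + 3/10·h[2] + 3/10·h[4]
  h[2] = 1 + 1/10·h[0] + 1/10·h[1] + 3/10·h[2] + 3/10·h[4]
  h[4] = 1 + 1/5·h[0] + 3/10·h[1] + 1/5·h[2] + 1/10·h[4]
Solving the 4×4 linear system over states ≠ 3 gives exactly h = [4955/893, 5450/893, 4905/893, 0, 5000/893] (h[3] = 0 is the target).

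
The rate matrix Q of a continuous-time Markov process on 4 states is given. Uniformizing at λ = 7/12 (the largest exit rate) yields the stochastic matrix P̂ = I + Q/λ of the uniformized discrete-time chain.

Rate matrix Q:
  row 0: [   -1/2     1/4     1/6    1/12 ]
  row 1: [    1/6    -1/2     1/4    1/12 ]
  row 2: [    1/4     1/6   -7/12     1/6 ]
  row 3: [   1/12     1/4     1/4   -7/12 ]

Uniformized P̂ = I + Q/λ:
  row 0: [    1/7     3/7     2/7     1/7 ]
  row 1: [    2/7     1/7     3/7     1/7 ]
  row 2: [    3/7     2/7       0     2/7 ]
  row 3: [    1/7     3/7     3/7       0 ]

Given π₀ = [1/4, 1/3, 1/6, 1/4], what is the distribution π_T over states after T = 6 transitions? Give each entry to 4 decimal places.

t=0: π = [0.2500, 0.3333, 0.1667, 0.2500]
t=1: π = [0.2381, 0.3095, 0.3214, 0.1310]
t=2: π = [0.2789, 0.2942, 0.2568, 0.1701]
t=3: π = [0.2583, 0.3078, 0.2787, 0.1552]
t=4: π = [0.2665, 0.3008, 0.2722, 0.1605]
t=5: π = [0.2636, 0.3037, 0.2738, 0.1588]
t=6: π = [0.2645, 0.3027, 0.2736, 0.1593]

π = [0.2645, 0.3027, 0.2736, 0.1593]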